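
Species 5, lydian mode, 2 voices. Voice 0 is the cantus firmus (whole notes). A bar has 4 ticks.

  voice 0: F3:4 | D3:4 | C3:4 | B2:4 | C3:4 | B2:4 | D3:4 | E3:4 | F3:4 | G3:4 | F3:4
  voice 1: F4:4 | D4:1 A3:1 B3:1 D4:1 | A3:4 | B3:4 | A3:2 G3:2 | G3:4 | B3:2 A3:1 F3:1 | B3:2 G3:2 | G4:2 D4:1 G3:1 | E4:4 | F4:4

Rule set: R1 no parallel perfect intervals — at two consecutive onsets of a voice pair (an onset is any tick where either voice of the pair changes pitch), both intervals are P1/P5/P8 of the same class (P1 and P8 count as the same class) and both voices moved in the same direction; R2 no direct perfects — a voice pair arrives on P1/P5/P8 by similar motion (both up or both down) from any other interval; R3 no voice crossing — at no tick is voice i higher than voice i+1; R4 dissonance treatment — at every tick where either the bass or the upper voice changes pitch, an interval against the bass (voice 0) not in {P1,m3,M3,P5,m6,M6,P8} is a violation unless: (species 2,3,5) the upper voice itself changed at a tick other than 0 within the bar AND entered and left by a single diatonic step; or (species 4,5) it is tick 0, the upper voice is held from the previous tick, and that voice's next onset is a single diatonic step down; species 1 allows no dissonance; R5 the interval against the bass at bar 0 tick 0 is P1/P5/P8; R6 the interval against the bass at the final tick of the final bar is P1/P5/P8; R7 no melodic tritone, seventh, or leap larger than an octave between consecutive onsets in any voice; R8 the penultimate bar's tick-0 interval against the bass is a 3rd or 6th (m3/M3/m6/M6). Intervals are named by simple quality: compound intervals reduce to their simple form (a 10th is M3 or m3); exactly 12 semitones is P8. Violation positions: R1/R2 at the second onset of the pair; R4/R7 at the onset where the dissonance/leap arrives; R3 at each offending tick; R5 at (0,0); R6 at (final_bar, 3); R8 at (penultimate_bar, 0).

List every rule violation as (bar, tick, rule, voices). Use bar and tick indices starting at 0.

(1, 0, R1, (0, 1))
(7, 0, R2, (0, 1))
(7, 0, R7, (1,))
(8, 0, R4, (0, 1))
(8, 3, R4, (0, 1))

bar 0: v0=F3 v1=F4 downbeat P8
bar 1: v0=D3 v1=D4 downbeat P8
bar 2: v0=C3 v1=A3 downbeat M6
bar 3: v0=B2 v1=B3 downbeat P8
bar 4: v0=C3 v1=A3 downbeat M6
bar 5: v0=B2 v1=G3 downbeat m6
bar 6: v0=D3 v1=B3 downbeat M6
bar 7: v0=E3 v1=B3 downbeat P5
bar 8: v0=F3 v1=G4 downbeat M2
bar 9: v0=G3 v1=E4 downbeat M6
bar 10: v0=F3 v1=F4 downbeat P8
  -> R1 @ bar 1 tick 0 v(0, 1): F3/F4 P8 -> D3/D4 P8 similar
  -> R2 @ bar 7 tick 0 v(0, 1): D3/F3 m3 -> E3/B3 P5 similar
  -> R7 @ bar 7 tick 0 v(1,): F3->B3 leap 6st
  -> R4 @ bar 8 tick 0 v(0, 1): F3/G4 M2 untreated
  -> R4 @ bar 8 tick 3 v(0, 1): F3/G3 M2 untreated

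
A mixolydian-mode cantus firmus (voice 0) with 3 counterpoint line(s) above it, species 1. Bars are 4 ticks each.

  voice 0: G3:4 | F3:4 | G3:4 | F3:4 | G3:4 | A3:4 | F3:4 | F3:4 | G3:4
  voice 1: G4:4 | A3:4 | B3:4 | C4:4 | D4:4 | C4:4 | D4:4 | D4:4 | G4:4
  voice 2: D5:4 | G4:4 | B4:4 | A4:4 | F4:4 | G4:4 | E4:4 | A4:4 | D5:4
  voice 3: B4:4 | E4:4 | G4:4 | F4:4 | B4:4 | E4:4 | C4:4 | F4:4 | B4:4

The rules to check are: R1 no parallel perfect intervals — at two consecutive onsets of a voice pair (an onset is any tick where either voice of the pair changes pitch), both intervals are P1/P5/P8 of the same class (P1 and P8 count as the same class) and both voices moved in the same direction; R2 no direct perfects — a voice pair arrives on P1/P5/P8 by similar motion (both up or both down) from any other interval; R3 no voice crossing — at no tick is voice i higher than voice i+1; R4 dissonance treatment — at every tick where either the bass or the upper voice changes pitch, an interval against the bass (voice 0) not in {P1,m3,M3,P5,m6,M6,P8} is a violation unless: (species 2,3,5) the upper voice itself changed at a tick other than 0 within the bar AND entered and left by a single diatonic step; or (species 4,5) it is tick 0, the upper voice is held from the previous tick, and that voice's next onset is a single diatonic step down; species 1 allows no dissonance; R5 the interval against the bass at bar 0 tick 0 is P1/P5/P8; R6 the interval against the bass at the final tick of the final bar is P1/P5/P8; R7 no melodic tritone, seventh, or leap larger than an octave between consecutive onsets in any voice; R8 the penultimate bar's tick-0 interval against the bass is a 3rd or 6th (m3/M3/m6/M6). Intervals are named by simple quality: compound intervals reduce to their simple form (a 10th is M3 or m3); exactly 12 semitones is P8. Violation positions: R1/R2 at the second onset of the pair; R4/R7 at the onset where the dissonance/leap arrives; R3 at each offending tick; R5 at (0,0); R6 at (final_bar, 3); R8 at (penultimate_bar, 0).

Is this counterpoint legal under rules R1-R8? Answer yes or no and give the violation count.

No (52 violations)

bar 0: v0=G3 v1=G4 v2=D5 v3=B4 (M3)
bar 1: v0=F3 v1=A3 v2=G4 v3=E4 (M7)
bar 2: v0=G3 v1=B3 v2=B4 v3=G4 (P8)
bar 3: v0=F3 v1=C4 v2=A4 v3=F4 (P8)
bar 4: v0=G3 v1=D4 v2=F4 v3=B4 (M3)
bar 5: v0=A3 v1=C4 v2=G4 v3=E4 (P5)
bar 6: v0=F3 v1=D4 v2=E4 v3=C4 (P5)
bar 7: v0=F3 v1=D4 v2=A4 v3=F4 (P8)
bar 8: v0=G3 v1=G4 v2=D5 v3=B4 (M3)
  R3 @ bar0.0: D5 above B4
  R5 @ bar0.0: opens on M3
  R3 @ bar0.1: D5 above B4
  R3 @ bar0.2: D5 above B4
  R3 @ bar0.3: D5 above B4
  R2 @ bar1.0: G4/B4 M3 -> A3/E4 P5 similar
  R3 @ bar1.0: G4 above E4
  R4 @ bar1.0: F3/G4 M2 untreated
  R4 @ bar1.0: F3/E4 M7 untreated
  R7 @ bar1.0: G4->A3 leap 10st
  R3 @ bar1.1: G4 above E4
  R3 @ bar1.2: G4 above E4
  R3 @ bar1.3: G4 above E4
  R2 @ bar2.0: F3/E4 M7 -> G3/G4 P8 similar
  R2 @ bar2.0: A3/G4 m7 -> B3/B4 P8 similar
  R3 @ bar2.0: B4 above G4
  R3 @ bar2.1: B4 above G4
  R3 @ bar2.2: B4 above G4
  R3 @ bar2.3: B4 above G4
  R1 @ bar3.0: G3/G4 P8 -> F3/F4 P8 similar
  R3 @ bar3.0: A4 above F4
  R3 @ bar3.1: A4 above F4
  R3 @ bar3.2: A4 above F4
  R3 @ bar3.3: A4 above F4
  R1 @ bar4.0: F3/C4 P5 -> G3/D4 P5 similar
  R4 @ bar4.0: G3/F4 m7 untreated
  R7 @ bar4.0: F4->B4 leap 6st
  R3 @ bar5.0: G4 above E4
  R4 @ bar5.0: A3/G4 m7 untreated
  R3 @ bar5.1: G4 above E4
  R3 @ bar5.2: G4 above E4
  R3 @ bar5.3: G4 above E4
  R1 @ bar6.0: A3/E4 P5 -> F3/C4 P5 similar
  R3 @ bar6.0: E4 above C4
  R4 @ bar6.0: F3/E4 M7 untreated
  R3 @ bar6.1: E4 above C4
  R3 @ bar6.2: E4 above C4
  R3 @ bar6.3: E4 above C4
  R3 @ bar7.0: A4 above F4
  R8 @ bar7.0: penult P8 not 3rd/6th
  R3 @ bar7.1: A4 above F4
  R3 @ bar7.2: A4 above F4
  R3 @ bar7.3: A4 above F4
  R1 @ bar8.0: D4/A4 P5 -> G4/D5 P5 similar
  R2 @ bar8.0: F3/D4 M6 -> G3/G4 P8 similar
  R2 @ bar8.0: F3/A4 M3 -> G3/D5 P5 similar
  R3 @ bar8.0: D5 above B4
  R7 @ bar8.0: F4->B4 leap 6st
  R3 @ bar8.1: D5 above B4
  R3 @ bar8.2: D5 above B4
  R3 @ bar8.3: D5 above B4
  R6 @ bar8.3: closes on M3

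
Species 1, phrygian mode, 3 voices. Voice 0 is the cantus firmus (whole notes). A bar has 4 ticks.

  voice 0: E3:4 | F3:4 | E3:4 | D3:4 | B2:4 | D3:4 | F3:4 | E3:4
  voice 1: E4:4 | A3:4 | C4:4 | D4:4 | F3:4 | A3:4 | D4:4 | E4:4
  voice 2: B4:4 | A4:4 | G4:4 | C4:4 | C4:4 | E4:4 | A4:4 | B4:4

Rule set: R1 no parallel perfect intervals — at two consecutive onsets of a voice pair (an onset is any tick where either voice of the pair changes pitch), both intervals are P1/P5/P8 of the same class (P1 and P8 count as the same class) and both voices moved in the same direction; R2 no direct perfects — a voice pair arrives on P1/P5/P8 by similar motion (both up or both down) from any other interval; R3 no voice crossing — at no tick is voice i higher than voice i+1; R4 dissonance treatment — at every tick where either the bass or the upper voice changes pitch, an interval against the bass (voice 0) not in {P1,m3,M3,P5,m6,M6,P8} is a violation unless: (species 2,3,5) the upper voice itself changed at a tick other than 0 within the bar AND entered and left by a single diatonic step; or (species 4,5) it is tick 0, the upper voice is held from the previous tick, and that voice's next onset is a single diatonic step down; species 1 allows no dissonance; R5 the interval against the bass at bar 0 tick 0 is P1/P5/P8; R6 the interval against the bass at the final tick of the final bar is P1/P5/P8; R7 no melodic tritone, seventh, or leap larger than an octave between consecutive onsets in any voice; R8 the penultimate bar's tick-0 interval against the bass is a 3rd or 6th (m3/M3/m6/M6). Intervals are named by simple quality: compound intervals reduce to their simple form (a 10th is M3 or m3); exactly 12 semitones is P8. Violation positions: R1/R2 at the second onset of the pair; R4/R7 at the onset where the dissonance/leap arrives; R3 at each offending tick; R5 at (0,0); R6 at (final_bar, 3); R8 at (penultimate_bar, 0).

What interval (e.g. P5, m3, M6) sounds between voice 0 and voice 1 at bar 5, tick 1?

P5

voice 0=D3 voice 1=A3 -> P5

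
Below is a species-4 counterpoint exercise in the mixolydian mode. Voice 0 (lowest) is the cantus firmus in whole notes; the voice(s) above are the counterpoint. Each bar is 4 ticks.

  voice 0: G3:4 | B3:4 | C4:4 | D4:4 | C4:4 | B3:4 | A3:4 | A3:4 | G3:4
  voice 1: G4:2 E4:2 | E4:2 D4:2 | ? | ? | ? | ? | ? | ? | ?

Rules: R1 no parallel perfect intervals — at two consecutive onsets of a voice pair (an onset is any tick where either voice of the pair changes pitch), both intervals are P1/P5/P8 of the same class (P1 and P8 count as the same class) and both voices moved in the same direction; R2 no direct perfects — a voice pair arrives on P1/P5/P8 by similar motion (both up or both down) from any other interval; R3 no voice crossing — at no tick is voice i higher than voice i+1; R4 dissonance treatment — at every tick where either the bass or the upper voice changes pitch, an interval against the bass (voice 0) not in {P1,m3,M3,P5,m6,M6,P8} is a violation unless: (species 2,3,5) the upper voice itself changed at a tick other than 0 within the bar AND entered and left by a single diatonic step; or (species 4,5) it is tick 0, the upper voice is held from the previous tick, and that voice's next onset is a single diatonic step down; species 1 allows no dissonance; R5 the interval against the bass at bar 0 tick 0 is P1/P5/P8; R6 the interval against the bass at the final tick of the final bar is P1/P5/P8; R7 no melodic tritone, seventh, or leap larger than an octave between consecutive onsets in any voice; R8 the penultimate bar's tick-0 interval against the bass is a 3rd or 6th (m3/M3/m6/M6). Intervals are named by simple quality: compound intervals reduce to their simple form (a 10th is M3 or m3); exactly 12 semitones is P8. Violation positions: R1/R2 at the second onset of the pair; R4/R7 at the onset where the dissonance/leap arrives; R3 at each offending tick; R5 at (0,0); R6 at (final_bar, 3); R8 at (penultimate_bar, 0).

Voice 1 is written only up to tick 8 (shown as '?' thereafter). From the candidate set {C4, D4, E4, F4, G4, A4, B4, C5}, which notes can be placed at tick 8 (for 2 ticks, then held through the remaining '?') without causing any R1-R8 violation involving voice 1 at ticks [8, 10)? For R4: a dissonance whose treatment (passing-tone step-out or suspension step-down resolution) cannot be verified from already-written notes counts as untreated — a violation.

C4: legal
D4: violates R4
E4: legal
F4: violates R4
G4: violates R2
A4: legal
B4: violates R4
C5: violates R2,R7

{A4, C4, E4}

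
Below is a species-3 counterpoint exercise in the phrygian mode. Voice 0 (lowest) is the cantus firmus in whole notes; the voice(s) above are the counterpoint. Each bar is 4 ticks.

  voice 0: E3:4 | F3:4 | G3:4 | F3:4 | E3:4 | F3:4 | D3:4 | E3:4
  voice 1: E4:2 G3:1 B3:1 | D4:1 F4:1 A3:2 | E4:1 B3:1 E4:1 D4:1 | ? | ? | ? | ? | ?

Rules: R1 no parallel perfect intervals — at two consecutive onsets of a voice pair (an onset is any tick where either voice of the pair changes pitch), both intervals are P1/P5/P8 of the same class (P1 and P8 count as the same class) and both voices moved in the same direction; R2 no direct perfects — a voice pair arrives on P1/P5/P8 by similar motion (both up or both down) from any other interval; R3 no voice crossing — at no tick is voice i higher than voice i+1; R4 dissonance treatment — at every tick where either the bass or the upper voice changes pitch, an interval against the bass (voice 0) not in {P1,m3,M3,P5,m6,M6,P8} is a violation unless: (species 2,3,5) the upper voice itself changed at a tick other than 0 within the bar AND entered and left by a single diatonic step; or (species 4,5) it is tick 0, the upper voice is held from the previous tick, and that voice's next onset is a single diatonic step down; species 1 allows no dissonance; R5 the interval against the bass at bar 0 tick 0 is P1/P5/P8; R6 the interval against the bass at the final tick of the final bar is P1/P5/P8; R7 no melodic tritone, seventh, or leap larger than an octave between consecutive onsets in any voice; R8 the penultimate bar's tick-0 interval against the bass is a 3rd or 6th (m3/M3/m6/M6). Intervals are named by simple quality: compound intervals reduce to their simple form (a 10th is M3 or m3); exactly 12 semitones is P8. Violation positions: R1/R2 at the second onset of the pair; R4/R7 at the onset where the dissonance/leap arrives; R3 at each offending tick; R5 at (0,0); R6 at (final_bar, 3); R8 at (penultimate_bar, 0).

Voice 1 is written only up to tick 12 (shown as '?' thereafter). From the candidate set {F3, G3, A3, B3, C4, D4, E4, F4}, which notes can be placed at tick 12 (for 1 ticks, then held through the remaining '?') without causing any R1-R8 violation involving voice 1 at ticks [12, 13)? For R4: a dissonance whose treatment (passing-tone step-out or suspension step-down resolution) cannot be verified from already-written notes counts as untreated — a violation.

F3: violates R2
G3: violates R4
A3: legal
B3: violates R4
C4: violates R1
D4: legal
E4: violates R4
F4: legal

{A3, D4, F4}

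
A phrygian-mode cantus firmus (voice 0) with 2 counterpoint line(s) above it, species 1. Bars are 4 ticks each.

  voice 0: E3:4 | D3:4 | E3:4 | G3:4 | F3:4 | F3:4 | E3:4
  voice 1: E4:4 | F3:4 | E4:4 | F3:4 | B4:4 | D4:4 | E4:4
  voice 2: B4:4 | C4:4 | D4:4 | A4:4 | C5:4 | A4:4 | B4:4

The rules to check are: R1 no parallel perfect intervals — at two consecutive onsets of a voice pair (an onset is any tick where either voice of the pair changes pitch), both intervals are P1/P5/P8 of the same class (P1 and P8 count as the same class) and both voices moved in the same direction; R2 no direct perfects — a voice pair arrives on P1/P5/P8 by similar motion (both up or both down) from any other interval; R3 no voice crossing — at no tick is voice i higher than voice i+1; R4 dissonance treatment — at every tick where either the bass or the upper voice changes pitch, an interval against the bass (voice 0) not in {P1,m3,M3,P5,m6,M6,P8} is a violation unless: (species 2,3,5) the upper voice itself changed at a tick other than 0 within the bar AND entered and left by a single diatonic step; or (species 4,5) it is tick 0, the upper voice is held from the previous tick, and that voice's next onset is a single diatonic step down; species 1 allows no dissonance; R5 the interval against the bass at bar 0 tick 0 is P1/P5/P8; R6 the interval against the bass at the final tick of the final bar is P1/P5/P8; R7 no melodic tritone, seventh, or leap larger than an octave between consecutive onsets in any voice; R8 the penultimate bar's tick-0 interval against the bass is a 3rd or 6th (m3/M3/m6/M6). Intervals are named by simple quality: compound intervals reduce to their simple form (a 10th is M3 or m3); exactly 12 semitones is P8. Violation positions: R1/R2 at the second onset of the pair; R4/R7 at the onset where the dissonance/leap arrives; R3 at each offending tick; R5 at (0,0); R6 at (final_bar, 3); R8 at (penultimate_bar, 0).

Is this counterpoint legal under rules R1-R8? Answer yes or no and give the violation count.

No (22 violations)

bar 0: v0=E3 v1=E4 v2=B4 (P5)
bar 1: v0=D3 v1=F3 v2=C4 (m7)
bar 2: v0=E3 v1=E4 v2=D4 (m7)
bar 3: v0=G3 v1=F3 v2=A4 (M2)
bar 4: v0=F3 v1=B4 v2=C5 (P5)
bar 5: v0=F3 v1=D4 v2=A4 (M3)
bar 6: v0=E3 v1=E4 v2=B4 (P5)
  R1 @ bar1.0: E4/B4 P5 -> F3/C4 P5 similar
  R4 @ bar1.0: D3/C4 m7 untreated
  R7 @ bar1.0: E4->F3 leap 11st
  R7 @ bar1.0: B4->C4 leap 11st
  R2 @ bar2.0: D3/F3 m3 -> E3/E4 P8 similar
  R3 @ bar2.0: E4 above D4
  R4 @ bar2.0: E3/D4 m7 untreated
  R7 @ bar2.0: F3->E4 leap 11st
  R3 @ bar2.1: E4 above D4
  R3 @ bar2.2: E4 above D4
  R3 @ bar2.3: E4 above D4
  R3 @ bar3.0: G3 above F3
  R4 @ bar3.0: G3/F3 M2 untreated
  R4 @ bar3.0: G3/A4 M2 untreated
  R7 @ bar3.0: E4->F3 leap 11st
  R3 @ bar3.1: G3 above F3
  R3 @ bar3.2: G3 above F3
  R3 @ bar3.3: G3 above F3
  R4 @ bar4.0: F3/B4 TT untreated
  R7 @ bar4.0: F3->B4 leap 18st
  R2 @ bar5.0: B4/C5 m2 -> D4/A4 P5 similar
  R1 @ bar6.0: D4/A4 P5 -> E4/B4 P5 similar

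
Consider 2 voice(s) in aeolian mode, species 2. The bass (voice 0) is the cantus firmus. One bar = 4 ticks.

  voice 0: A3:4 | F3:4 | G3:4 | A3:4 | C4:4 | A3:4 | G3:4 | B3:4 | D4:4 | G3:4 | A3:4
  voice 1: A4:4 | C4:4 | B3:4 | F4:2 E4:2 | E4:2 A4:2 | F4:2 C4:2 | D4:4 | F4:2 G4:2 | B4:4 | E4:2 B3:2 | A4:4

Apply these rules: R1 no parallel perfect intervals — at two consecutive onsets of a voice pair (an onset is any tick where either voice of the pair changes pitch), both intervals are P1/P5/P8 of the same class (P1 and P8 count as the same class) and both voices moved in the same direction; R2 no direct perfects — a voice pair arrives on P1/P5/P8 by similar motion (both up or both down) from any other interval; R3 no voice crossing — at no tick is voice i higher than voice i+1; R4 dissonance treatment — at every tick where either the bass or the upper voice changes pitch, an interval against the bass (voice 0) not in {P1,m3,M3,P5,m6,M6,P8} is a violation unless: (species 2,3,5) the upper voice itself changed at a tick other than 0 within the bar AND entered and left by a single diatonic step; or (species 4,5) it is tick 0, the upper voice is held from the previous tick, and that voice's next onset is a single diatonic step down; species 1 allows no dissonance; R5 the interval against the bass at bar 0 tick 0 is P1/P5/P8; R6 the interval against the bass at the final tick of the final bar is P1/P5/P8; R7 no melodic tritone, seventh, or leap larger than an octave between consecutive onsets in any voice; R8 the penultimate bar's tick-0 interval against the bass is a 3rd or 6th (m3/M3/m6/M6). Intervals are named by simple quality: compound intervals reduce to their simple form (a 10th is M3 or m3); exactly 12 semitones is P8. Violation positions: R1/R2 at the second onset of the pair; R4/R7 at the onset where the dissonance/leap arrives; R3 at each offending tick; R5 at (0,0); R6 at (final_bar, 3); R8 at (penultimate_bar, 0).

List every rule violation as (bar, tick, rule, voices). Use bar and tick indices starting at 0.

bar 0: v0=A3 v1=A4 downbeat P8
bar 1: v0=F3 v1=C4 downbeat P5
bar 2: v0=G3 v1=B3 downbeat M3
bar 3: v0=A3 v1=F4 downbeat m6
bar 4: v0=C4 v1=E4 downbeat M3
bar 5: v0=A3 v1=F4 downbeat m6
bar 6: v0=G3 v1=D4 downbeat P5
bar 7: v0=B3 v1=F4 downbeat TT
bar 8: v0=D4 v1=B4 downbeat M6
bar 9: v0=G3 v1=E4 downbeat M6
bar 10: v0=A3 v1=A4 downbeat P8
  -> R2 @ bar 1 tick 0 v(0, 1): A3/A4 P8 -> F3/C4 P5 similar
  -> R7 @ bar 3 tick 0 v(1,): B3->F4 leap 6st
  -> R4 @ bar 7 tick 0 v(0, 1): B3/F4 TT untreated
  -> R2 @ bar 10 tick 0 v(0, 1): G3/B3 M3 -> A3/A4 P8 similar
  -> R7 @ bar 10 tick 0 v(1,): B3->A4 leap 10st

(1, 0, R2, (0, 1))
(3, 0, R7, (1,))
(7, 0, R4, (0, 1))
(10, 0, R2, (0, 1))
(10, 0, R7, (1,))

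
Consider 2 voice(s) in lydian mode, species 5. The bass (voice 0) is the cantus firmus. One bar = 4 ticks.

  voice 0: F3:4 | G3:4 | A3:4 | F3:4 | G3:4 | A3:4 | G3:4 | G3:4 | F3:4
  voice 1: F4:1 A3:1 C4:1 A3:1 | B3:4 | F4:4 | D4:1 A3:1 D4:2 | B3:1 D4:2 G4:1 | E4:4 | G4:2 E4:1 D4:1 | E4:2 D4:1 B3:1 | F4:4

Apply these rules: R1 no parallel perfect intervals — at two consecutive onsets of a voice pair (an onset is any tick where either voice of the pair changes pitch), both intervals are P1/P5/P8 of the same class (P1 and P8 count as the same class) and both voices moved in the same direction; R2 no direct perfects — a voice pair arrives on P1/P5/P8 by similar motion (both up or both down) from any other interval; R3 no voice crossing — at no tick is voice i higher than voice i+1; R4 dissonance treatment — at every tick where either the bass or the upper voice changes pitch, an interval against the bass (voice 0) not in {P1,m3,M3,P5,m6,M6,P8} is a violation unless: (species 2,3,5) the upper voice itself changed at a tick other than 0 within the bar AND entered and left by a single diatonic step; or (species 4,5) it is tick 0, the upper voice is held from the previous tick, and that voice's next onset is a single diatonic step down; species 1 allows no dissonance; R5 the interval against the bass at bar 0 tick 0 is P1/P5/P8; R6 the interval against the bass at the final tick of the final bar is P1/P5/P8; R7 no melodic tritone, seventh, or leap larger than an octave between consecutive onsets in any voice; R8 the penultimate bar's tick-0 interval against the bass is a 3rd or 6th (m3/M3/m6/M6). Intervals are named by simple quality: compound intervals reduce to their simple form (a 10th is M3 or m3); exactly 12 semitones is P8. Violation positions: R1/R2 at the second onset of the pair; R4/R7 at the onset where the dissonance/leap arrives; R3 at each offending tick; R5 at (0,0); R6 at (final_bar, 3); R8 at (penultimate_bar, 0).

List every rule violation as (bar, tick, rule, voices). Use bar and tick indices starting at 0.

(2, 0, R7, (1,))
(8, 0, R7, (1,))

bar 0: v0=F3 v1=F4 downbeat P8
bar 1: v0=G3 v1=B3 downbeat M3
bar 2: v0=A3 v1=F4 downbeat m6
bar 3: v0=F3 v1=D4 downbeat M6
bar 4: v0=G3 v1=B3 downbeat M3
bar 5: v0=A3 v1=E4 downbeat P5
bar 6: v0=G3 v1=G4 downbeat P8
bar 7: v0=G3 v1=E4 downbeat M6
bar 8: v0=F3 v1=F4 downbeat P8
  -> R7 @ bar 2 tick 0 v(1,): B3->F4 leap 6st
  -> R7 @ bar 8 tick 0 v(1,): B3->F4 leap 6st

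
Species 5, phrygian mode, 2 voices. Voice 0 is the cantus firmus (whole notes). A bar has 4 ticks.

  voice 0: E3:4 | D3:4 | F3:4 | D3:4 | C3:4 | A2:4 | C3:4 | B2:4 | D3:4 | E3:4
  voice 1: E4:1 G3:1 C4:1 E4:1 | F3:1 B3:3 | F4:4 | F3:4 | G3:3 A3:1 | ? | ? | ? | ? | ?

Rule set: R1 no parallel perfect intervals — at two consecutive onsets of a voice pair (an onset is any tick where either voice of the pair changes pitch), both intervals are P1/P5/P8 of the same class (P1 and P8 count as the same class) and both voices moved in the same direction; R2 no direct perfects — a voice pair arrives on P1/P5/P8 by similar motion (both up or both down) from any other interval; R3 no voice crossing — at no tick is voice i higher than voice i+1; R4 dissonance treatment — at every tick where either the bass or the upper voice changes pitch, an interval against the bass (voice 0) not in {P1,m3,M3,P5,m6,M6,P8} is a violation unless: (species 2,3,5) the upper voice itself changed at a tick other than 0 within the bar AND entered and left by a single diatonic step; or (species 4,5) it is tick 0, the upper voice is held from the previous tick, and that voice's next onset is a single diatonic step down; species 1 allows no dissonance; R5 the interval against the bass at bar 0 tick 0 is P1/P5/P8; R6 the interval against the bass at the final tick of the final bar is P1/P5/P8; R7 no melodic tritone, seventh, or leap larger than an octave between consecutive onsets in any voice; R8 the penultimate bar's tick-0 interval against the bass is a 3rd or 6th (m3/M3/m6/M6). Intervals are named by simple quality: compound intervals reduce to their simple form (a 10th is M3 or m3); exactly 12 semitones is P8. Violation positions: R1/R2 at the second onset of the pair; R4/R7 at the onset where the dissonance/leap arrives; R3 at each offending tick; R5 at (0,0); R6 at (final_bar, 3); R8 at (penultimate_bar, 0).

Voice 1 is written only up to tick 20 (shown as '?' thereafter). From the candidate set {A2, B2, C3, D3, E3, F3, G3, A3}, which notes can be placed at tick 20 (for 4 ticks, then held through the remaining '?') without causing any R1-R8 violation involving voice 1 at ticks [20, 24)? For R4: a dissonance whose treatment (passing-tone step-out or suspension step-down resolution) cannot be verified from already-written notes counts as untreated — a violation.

A2: violates R2
B2: violates R4,R7
C3: legal
D3: violates R4
E3: violates R2
F3: legal
G3: violates R4
A3: legal

{A3, C3, F3}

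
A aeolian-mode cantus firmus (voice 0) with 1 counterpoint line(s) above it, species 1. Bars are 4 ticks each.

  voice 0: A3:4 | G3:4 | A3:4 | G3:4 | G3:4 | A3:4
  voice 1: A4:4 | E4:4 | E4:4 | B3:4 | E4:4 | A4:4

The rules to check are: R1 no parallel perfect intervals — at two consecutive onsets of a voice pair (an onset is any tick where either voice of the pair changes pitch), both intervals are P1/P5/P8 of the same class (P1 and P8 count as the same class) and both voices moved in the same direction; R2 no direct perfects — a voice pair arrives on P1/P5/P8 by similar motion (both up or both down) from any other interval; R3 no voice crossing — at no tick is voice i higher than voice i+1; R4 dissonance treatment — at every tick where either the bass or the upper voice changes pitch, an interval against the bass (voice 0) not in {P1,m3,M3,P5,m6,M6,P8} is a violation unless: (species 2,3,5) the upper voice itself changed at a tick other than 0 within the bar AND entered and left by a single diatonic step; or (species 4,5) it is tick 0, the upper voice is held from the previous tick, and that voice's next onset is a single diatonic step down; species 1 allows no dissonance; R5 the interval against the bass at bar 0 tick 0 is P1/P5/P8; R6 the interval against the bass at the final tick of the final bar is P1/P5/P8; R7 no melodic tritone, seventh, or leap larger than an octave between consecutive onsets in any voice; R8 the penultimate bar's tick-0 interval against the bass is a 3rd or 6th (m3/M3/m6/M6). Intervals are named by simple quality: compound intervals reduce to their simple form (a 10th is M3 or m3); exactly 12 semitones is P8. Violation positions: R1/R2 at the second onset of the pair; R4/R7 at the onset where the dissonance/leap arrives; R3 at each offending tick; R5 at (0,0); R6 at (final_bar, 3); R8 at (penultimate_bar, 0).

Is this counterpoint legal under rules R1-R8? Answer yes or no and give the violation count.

bar 0: v0=A3 v1=A4 (P8)
bar 1: v0=G3 v1=E4 (M6)
bar 2: v0=A3 v1=E4 (P5)
bar 3: v0=G3 v1=B3 (M3)
bar 4: v0=G3 v1=E4 (M6)
bar 5: v0=A3 v1=A4 (P8)
  R2 @ bar5.0: G3/E4 M6 -> A3/A4 P8 similar

No (1 violations)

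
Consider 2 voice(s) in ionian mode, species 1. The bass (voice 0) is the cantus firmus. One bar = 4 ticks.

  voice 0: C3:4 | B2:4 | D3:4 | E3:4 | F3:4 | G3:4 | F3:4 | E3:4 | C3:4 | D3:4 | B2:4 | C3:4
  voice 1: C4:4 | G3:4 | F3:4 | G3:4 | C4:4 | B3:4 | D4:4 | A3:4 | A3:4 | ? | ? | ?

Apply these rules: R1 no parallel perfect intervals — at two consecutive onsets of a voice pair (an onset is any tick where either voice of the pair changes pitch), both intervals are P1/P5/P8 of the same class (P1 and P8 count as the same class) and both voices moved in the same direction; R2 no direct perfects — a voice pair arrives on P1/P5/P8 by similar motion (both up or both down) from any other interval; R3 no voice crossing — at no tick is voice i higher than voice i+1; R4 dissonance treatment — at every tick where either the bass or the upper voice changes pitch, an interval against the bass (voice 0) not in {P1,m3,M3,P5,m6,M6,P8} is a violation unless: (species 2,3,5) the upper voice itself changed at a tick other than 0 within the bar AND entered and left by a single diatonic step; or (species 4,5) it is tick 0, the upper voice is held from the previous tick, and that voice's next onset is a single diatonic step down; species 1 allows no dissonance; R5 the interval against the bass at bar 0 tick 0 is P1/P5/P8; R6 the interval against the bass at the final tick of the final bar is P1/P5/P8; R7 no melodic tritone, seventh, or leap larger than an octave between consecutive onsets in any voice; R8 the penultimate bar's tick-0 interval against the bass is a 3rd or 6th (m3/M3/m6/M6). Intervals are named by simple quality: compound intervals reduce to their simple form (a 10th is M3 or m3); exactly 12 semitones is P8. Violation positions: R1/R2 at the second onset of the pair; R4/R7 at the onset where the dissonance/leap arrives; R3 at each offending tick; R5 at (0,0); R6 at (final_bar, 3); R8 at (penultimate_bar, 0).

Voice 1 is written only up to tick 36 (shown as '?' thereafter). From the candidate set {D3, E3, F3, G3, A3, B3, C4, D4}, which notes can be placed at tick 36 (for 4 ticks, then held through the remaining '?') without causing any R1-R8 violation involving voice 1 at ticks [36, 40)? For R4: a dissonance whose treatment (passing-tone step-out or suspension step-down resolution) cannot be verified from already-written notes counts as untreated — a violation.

{A3, B3, D3, F3}

D3: legal
E3: violates R4
F3: legal
G3: violates R4
A3: legal
B3: legal
C4: violates R4
D4: violates R2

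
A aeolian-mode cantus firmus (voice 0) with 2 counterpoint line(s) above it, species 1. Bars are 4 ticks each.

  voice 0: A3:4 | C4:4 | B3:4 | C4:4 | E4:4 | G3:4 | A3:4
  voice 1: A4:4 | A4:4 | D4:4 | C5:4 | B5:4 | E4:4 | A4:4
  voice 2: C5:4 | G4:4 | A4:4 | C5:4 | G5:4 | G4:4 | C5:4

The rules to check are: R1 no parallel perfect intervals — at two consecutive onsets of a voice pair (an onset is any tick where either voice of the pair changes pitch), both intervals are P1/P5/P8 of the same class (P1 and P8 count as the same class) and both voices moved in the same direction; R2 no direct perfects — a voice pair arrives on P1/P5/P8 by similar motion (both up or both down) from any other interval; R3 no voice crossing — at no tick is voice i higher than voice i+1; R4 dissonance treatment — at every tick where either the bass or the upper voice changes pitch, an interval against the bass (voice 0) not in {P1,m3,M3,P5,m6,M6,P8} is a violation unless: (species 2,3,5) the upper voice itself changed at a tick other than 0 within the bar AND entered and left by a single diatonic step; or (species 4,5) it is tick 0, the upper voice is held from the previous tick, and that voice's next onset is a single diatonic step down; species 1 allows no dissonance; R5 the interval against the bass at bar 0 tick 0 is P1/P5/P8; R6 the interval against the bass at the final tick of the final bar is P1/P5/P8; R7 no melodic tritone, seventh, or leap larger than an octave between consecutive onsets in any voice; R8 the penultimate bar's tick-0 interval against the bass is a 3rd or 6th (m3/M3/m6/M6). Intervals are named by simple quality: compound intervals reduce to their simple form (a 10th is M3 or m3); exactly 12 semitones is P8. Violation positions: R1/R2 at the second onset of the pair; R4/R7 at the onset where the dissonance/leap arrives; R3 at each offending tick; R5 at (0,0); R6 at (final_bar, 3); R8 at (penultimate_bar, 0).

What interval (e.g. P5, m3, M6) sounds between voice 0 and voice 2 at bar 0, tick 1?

voice 0=A3 voice 2=C5 -> m3

m3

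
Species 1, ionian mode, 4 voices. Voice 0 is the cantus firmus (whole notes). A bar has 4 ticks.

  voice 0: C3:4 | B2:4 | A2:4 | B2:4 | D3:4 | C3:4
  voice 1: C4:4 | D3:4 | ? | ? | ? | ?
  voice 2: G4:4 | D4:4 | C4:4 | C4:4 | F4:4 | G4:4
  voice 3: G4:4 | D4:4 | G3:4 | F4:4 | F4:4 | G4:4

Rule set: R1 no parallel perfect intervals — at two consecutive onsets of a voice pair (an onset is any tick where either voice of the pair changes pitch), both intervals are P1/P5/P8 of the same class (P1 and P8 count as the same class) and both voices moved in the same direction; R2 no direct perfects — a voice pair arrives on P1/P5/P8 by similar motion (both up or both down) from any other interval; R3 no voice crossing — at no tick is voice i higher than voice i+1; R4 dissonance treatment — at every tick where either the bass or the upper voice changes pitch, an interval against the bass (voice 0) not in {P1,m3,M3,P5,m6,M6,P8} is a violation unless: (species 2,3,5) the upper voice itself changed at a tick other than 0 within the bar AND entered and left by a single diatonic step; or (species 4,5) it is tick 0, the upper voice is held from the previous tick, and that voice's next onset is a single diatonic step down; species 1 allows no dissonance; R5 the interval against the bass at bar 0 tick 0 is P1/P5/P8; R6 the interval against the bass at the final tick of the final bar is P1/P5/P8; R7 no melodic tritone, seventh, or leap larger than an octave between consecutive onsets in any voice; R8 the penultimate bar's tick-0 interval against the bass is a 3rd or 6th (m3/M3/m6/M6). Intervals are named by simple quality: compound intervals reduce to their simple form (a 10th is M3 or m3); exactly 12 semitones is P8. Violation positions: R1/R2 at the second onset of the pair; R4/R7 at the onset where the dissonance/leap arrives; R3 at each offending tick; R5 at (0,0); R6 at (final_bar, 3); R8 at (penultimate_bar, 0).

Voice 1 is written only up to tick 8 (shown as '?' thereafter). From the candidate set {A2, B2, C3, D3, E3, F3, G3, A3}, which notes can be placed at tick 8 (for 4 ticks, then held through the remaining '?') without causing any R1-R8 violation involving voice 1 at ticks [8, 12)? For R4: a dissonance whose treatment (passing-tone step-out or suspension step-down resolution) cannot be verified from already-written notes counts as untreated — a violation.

{A3, E3, F3}

A2: violates R2
B2: violates R4
C3: violates R1,R2
D3: violates R4
E3: legal
F3: legal
G3: violates R4
A3: legal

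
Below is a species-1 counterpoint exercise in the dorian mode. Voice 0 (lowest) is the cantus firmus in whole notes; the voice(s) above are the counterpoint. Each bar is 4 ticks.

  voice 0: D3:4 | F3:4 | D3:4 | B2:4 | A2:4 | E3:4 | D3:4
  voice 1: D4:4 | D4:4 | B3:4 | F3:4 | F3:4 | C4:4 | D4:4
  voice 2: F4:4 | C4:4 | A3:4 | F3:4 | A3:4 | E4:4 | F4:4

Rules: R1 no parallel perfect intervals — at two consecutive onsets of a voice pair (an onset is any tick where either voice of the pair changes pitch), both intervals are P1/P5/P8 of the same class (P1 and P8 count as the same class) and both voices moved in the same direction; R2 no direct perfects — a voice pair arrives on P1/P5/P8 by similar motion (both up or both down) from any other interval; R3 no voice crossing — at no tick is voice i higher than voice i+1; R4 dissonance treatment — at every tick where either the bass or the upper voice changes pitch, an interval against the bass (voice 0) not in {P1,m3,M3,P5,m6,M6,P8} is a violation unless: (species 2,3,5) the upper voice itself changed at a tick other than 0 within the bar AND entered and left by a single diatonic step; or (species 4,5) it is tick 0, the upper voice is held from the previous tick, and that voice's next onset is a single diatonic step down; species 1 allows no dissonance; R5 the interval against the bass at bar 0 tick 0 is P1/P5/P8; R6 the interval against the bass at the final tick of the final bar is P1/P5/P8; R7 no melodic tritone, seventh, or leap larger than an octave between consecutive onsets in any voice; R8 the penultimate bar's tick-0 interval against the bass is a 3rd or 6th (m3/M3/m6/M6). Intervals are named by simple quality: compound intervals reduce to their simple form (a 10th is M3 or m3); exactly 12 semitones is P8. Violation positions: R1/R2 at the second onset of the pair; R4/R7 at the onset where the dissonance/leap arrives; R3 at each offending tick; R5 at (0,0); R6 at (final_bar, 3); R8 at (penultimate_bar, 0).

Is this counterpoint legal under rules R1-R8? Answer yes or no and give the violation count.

No (17 violations)

bar 0: v0=D3 v1=D4 v2=F4 (m3)
bar 1: v0=F3 v1=D4 v2=C4 (P5)
bar 2: v0=D3 v1=B3 v2=A3 (P5)
bar 3: v0=B2 v1=F3 v2=F3 (TT)
bar 4: v0=A2 v1=F3 v2=A3 (P8)
bar 5: v0=E3 v1=C4 v2=E4 (P8)
bar 6: v0=D3 v1=D4 v2=F4 (m3)
  R5 @ bar0.0: opens on m3
  R3 @ bar1.0: D4 above C4
  R3 @ bar1.1: D4 above C4
  R3 @ bar1.2: D4 above C4
  R3 @ bar1.3: D4 above C4
  R1 @ bar2.0: F3/C4 P5 -> D3/A3 P5 similar
  R3 @ bar2.0: B3 above A3
  R3 @ bar2.1: B3 above A3
  R3 @ bar2.2: B3 above A3
  R3 @ bar2.3: B3 above A3
  R2 @ bar3.0: B3/A3 M2 -> F3/F3 P1 similar
  R4 @ bar3.0: B2/F3 TT untreated
  R4 @ bar3.0: B2/F3 TT untreated
  R7 @ bar3.0: B3->F3 leap 6st
  R1 @ bar5.0: A2/A3 P8 -> E3/E4 P8 similar
  R8 @ bar5.0: penult P8 not 3rd/6th
  R6 @ bar6.3: closes on m3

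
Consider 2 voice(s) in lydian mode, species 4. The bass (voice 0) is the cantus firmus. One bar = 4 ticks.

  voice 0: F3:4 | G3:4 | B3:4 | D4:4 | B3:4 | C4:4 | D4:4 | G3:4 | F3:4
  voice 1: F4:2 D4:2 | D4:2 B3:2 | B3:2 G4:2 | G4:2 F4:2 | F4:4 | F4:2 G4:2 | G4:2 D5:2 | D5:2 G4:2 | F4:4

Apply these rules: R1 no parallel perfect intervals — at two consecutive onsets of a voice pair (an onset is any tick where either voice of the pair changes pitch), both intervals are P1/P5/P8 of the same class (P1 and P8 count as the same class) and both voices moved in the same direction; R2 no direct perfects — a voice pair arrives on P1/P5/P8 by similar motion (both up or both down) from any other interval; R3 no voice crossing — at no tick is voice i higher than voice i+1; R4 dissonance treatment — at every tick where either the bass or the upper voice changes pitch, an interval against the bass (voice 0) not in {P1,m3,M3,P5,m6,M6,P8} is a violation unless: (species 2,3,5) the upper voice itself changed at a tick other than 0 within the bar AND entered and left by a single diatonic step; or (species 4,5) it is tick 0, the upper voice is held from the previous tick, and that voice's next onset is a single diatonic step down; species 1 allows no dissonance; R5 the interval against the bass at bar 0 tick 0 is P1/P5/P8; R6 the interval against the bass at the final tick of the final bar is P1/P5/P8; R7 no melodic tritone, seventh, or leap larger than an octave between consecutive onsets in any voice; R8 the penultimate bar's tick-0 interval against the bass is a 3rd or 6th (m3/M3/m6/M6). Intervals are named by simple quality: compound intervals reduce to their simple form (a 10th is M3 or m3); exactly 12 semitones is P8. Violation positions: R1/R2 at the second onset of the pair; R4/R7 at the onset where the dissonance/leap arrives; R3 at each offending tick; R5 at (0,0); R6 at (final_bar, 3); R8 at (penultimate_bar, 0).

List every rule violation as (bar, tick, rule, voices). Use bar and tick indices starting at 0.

(4, 0, R4, (0, 1))
(5, 0, R4, (0, 1))
(6, 0, R4, (0, 1))
(7, 0, R8, (0, 1))
(8, 0, R1, (0, 1))

bar 0: v0=F3 v1=F4 downbeat P8
bar 1: v0=G3 v1=D4 downbeat P5
bar 2: v0=B3 v1=B3 downbeat P1
bar 3: v0=D4 v1=G4 downbeat P4
bar 4: v0=B3 v1=F4 downbeat TT
bar 5: v0=C4 v1=F4 downbeat P4
bar 6: v0=D4 v1=G4 downbeat P4
bar 7: v0=G3 v1=D5 downbeat P5
bar 8: v0=F3 v1=F4 downbeat P8
  -> R4 @ bar 4 tick 0 v(0, 1): B3/F4 TT untreated
  -> R4 @ bar 5 tick 0 v(0, 1): C4/F4 P4 untreated
  -> R4 @ bar 6 tick 0 v(0, 1): D4/G4 P4 untreated
  -> R8 @ bar 7 tick 0 v(0, 1): penult P5 not 3rd/6th
  -> R1 @ bar 8 tick 0 v(0, 1): G3/G4 P8 -> F3/F4 P8 similar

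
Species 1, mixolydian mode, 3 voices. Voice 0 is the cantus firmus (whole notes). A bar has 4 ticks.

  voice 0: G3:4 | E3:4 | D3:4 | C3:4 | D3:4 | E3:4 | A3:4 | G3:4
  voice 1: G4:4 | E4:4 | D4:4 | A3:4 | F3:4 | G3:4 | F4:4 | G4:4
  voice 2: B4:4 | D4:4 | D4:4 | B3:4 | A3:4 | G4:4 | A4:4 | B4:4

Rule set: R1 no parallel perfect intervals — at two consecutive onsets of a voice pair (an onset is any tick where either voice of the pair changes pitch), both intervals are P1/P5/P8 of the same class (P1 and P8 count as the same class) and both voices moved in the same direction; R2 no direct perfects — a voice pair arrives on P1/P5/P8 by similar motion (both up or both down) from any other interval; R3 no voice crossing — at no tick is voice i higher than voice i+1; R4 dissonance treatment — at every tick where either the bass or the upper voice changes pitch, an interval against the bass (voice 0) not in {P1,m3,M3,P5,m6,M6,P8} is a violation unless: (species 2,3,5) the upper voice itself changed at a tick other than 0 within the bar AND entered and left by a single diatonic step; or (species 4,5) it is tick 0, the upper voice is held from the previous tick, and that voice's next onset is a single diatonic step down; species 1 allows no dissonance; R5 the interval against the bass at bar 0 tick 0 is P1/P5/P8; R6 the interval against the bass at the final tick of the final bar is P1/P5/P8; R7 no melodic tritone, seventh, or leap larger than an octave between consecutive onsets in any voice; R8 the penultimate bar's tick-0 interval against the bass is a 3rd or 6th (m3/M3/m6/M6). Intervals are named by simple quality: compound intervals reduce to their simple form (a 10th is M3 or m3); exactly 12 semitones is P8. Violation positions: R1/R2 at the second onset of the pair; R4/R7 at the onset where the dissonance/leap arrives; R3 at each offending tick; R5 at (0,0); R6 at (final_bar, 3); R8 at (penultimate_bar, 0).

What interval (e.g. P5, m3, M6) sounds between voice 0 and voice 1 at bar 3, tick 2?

voice 0=C3 voice 1=A3 -> M6

M6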